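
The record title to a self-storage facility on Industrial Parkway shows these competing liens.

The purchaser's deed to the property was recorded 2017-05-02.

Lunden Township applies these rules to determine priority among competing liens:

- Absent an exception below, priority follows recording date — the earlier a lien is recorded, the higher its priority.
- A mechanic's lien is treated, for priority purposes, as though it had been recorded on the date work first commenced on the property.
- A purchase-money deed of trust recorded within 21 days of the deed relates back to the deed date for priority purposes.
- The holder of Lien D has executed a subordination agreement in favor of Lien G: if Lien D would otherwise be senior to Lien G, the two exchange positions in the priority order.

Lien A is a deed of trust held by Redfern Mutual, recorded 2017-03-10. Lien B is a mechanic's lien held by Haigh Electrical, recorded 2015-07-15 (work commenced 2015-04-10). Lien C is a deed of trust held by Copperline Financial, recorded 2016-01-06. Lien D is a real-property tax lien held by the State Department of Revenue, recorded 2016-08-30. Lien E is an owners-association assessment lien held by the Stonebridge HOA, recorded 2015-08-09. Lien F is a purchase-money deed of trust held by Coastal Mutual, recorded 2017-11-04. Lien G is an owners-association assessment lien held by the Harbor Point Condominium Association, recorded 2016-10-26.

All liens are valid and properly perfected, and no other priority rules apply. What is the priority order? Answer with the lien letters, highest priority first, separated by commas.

Adjusting effective dates: B relates back to 2015-04-10 (work commenced); F was recorded 186 days after the deed — beyond 21 days — so no relation-back applies.
Ordering by effective date: B (2015-04-10), E (2015-08-09), C (2016-01-06), D (2016-08-30), G (2016-10-26), A (2017-03-10), F (2017-11-04).
The subordination applies — D was senior to G — so D and G swap.

B, E, C, G, D, A, F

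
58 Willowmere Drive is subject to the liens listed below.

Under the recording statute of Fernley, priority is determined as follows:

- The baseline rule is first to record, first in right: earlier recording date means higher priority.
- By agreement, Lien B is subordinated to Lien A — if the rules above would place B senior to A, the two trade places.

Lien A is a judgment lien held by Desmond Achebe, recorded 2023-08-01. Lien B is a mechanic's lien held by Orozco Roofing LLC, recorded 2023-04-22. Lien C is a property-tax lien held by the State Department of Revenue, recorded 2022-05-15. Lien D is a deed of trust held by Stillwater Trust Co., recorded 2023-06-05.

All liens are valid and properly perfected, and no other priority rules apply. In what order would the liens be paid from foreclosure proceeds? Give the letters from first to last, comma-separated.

C, A, D, B

Ordering by effective date: C (2022-05-15), B (2023-04-22), D (2023-06-05), A (2023-08-01).
B is senior to A before the subordination, so the two trade places.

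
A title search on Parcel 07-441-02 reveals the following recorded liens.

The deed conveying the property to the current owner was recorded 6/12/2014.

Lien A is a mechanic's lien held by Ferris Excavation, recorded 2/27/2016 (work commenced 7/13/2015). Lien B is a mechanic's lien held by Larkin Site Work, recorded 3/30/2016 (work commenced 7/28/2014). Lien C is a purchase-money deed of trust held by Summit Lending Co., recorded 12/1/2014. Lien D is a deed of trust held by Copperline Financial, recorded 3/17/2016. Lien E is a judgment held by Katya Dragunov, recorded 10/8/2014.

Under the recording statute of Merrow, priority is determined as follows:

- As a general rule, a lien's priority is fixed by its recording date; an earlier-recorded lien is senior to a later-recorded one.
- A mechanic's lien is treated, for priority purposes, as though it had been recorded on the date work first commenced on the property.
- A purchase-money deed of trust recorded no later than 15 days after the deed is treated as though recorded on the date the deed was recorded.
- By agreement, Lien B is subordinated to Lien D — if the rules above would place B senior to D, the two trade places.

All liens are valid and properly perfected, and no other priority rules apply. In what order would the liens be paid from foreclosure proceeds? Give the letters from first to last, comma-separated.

Effective dates: A is treated as recorded 7/13/2015, the work-commencement date; B's effective date is 7/28/2014, when work began; C was recorded 172 days after the deed, outside the 15-day window, so it keeps its recording date.
By effective date: B (7/28/2014), E (10/8/2014), C (12/1/2014), A (7/13/2015), D (3/17/2016).
B is senior to D before the subordination, so the two trade places.

D, E, C, A, B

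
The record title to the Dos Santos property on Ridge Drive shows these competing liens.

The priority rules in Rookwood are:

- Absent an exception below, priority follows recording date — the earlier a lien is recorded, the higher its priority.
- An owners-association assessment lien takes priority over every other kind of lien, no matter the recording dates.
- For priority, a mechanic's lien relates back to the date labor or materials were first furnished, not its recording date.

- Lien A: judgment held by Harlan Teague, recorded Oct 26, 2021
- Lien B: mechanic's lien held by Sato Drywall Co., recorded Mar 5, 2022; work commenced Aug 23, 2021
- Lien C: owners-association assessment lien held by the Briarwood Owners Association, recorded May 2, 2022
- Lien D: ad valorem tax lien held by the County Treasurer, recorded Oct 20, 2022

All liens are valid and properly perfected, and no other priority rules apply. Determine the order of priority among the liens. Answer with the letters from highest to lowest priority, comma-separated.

C, B, A, D

Effective dates: B relates back to Aug 23, 2021 (work commenced).
C, as an owners-association assessment lien, has superpriority and ranks first.
The other liens, earliest effective date first: B (Aug 23, 2021), A (Oct 26, 2021), D (Oct 20, 2022).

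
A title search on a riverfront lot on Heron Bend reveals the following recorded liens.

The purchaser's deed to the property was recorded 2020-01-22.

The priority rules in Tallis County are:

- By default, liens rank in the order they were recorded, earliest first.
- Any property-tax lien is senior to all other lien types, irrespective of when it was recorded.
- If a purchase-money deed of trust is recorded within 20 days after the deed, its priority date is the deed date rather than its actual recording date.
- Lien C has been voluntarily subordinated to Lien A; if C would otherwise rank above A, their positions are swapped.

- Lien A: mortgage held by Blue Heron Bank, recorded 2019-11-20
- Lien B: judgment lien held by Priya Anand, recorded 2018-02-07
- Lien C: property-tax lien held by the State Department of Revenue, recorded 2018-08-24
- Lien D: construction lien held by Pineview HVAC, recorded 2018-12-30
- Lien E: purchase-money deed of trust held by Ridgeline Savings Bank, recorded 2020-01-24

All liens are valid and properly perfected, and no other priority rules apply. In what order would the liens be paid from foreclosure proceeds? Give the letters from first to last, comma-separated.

Adjusting effective dates: E was recorded within the 20-day window, so its effective date is the deed date 2020-01-22.
C is a property-tax lien, so it outranks all other liens regardless of date.
Ordering the rest by effective date: B (2018-02-07), D (2018-12-30), A (2019-11-20), E (2020-01-22).
Because C would otherwise rank above A, the subordination swaps them.

A, B, D, C, E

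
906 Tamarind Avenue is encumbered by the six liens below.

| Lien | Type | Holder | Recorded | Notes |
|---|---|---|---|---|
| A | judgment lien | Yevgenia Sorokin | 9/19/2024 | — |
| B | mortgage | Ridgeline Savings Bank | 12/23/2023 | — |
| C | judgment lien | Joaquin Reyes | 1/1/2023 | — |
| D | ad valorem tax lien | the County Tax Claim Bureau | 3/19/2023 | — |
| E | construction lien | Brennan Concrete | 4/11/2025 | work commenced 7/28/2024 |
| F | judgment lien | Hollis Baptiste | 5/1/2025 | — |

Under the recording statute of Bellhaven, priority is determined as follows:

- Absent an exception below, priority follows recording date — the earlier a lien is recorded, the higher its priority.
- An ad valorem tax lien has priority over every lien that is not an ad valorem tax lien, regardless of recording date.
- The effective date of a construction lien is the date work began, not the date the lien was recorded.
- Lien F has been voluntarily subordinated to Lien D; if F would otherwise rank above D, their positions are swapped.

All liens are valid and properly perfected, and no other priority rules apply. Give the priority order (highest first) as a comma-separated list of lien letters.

D, C, B, E, A, F

Effective dates: E's effective date is 7/28/2024, when work began.
D is an ad valorem tax lien and takes priority over every other lien.
Ordering the rest by effective date: C (1/1/2023), B (12/23/2023), E (7/28/2024), A (9/19/2024), F (5/1/2025).
F is already junior to D, so the subordination agreement changes nothing.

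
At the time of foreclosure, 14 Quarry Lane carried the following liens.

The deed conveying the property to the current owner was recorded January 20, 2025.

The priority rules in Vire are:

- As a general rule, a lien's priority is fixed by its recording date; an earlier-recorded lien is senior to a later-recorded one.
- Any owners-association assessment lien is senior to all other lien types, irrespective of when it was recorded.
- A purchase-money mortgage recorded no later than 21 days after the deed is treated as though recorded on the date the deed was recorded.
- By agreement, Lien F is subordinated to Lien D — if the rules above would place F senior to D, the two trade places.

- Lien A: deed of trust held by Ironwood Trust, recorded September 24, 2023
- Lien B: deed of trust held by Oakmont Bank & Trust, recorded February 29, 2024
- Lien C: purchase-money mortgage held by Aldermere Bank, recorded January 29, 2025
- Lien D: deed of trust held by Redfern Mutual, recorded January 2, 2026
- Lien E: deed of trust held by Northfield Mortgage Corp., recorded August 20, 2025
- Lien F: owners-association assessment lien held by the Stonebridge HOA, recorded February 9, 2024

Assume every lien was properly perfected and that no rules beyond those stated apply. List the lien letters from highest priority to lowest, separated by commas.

Adjusting effective dates: C was recorded within the 21-day window, so its effective date is the deed date January 20, 2025.
F, as an owners-association assessment lien, has superpriority and ranks first.
Remaining liens by effective date: A (September 24, 2023), B (February 29, 2024), C (January 20, 2025), E (August 20, 2025), D (January 2, 2026).
F would otherwise be senior to D, so under the subordination agreement F and D exchange positions.

D, A, B, C, E, F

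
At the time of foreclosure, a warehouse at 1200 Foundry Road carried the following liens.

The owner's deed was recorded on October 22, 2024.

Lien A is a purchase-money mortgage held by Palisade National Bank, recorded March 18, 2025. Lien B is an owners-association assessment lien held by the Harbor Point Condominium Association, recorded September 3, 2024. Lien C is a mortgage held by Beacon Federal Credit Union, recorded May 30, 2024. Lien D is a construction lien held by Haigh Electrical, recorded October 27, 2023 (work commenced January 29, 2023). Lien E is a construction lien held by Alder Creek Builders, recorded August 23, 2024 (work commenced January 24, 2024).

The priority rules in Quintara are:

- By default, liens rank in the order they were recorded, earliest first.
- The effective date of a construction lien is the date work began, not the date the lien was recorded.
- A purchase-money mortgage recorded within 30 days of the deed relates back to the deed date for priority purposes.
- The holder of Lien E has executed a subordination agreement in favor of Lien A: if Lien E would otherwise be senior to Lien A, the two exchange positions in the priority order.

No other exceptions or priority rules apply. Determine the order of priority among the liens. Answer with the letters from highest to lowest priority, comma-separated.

D, A, C, B, E

Effective dates after the stated exceptions: A missed the 30-day window (147 days after the deed), so its recording date stands; D is treated as recorded January 29, 2023, the work-commencement date; E's effective date is January 24, 2024, when work began.
By effective date: D (January 29, 2023), E (January 24, 2024), C (May 30, 2024), B (September 3, 2024), A (March 18, 2025).
E is senior to A before the subordination, so the two trade places.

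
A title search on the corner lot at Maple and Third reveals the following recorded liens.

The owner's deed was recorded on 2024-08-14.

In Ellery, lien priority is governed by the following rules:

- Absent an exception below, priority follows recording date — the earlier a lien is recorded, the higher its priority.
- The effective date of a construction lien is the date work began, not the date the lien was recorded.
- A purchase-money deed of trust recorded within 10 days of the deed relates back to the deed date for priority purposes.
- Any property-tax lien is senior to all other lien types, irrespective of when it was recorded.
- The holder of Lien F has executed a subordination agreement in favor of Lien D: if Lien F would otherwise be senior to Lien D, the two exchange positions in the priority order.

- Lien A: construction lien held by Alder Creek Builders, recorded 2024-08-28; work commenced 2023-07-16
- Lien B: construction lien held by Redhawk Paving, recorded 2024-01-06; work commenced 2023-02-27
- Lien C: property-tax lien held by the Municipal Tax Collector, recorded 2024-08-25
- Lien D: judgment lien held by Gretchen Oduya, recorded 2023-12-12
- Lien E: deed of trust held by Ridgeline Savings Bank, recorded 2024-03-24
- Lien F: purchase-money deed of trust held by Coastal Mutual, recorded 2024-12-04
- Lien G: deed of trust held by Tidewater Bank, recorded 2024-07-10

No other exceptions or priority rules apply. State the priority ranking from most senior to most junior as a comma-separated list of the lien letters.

Effective dates after the stated exceptions: A is treated as recorded 2023-07-16, the work-commencement date; B's effective date is 2023-02-27, when work began; F was recorded 112 days after the deed — beyond 10 days — so no relation-back applies.
C is a property-tax lien, so it outranks all other liens regardless of date.
The other liens, earliest effective date first: B (2023-02-27), A (2023-07-16), D (2023-12-12), E (2024-03-24), G (2024-07-10), F (2024-12-04).
F is already junior to D, so the subordination agreement changes nothing.

C, B, A, D, E, G, F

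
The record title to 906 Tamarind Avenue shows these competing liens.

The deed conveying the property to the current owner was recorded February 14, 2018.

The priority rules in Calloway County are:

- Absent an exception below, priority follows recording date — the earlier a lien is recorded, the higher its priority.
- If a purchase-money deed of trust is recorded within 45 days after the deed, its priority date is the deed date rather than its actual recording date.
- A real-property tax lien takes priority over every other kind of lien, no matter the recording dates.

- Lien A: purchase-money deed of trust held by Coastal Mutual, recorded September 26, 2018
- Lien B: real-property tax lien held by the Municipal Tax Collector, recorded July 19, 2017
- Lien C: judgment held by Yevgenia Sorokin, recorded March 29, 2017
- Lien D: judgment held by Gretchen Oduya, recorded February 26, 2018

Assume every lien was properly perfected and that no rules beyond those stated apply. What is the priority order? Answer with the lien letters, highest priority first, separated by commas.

Effective dates after the stated exceptions: A was recorded 224 days after the deed, outside the 45-day window, so it keeps its recording date.
B is a real-property tax lien, so it outranks all other liens regardless of date.
Among the remaining liens, by effective date: C (March 29, 2017), D (February 26, 2018), A (September 26, 2018).

B, C, D, A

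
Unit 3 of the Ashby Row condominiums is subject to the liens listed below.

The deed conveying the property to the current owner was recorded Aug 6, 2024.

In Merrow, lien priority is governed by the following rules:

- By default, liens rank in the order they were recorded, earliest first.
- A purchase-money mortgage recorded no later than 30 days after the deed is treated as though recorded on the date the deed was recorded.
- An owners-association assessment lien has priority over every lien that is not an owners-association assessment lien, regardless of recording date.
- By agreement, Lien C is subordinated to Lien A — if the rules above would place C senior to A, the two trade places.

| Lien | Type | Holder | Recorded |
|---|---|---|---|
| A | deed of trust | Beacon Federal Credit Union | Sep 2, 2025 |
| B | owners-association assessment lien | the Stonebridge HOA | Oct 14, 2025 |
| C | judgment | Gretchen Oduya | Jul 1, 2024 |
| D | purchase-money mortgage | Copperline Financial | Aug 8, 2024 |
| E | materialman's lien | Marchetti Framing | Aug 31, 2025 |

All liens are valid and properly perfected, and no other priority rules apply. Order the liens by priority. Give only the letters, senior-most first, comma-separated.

B, A, D, E, C

First, effective dates: D was recorded within the 30-day window, so its effective date is the deed date Aug 6, 2024.
B is an owners-association assessment lien, so it outranks all other liens regardless of date.
Ordering the rest by effective date: C (Jul 1, 2024), D (Aug 6, 2024), E (Aug 31, 2025), A (Sep 2, 2025).
The subordination applies — C was senior to A — so C and A swap.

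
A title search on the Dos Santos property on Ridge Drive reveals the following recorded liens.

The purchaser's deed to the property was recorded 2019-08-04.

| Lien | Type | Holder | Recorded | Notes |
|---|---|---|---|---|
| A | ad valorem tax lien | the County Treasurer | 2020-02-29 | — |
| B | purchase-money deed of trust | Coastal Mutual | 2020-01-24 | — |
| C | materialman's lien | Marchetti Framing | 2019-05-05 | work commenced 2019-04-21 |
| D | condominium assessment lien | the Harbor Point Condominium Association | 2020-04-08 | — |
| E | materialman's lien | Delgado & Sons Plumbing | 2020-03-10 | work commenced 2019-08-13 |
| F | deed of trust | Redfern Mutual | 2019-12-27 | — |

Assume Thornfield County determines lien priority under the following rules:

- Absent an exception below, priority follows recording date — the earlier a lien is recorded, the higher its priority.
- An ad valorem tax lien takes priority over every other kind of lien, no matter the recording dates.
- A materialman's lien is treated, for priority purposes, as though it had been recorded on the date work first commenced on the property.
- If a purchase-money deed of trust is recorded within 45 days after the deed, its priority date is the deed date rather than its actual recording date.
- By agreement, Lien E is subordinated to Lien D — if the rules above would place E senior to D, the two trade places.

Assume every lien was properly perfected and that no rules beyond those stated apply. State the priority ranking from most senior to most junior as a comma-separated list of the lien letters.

First, effective dates: B was recorded 173 days after the deed — beyond 45 days — so no relation-back applies; C's effective date is 2019-04-21, when work began; E is treated as recorded 2019-08-13, the work-commencement date.
A is an ad valorem tax lien, so it outranks all other liens regardless of date.
Ordering the rest by effective date: C (2019-04-21), E (2019-08-13), F (2019-12-27), B (2020-01-24), D (2020-04-08).
Because E would otherwise rank above D, the subordination swaps them.

A, C, D, F, B, E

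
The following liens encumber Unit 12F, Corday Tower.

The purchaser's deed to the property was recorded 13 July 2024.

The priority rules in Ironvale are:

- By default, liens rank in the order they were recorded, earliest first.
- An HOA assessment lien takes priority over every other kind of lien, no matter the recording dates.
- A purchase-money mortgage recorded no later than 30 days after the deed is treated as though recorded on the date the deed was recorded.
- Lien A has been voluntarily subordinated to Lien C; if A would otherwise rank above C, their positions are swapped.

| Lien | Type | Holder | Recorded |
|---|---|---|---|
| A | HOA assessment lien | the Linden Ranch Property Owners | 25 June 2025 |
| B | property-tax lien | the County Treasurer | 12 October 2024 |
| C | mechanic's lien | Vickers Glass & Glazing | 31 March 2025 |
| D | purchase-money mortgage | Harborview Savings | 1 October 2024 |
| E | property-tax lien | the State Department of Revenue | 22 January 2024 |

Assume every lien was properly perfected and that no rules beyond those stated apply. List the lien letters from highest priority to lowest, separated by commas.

C, E, D, B, A

Effective dates: D was recorded 80 days after the deed — beyond 30 days — so no relation-back applies.
A is an HOA assessment lien, so it outranks all other liens regardless of date.
Among the remaining liens, by effective date: E (22 January 2024), D (1 October 2024), B (12 October 2024), C (31 March 2025).
The subordination applies — A was senior to C — so A and C swap.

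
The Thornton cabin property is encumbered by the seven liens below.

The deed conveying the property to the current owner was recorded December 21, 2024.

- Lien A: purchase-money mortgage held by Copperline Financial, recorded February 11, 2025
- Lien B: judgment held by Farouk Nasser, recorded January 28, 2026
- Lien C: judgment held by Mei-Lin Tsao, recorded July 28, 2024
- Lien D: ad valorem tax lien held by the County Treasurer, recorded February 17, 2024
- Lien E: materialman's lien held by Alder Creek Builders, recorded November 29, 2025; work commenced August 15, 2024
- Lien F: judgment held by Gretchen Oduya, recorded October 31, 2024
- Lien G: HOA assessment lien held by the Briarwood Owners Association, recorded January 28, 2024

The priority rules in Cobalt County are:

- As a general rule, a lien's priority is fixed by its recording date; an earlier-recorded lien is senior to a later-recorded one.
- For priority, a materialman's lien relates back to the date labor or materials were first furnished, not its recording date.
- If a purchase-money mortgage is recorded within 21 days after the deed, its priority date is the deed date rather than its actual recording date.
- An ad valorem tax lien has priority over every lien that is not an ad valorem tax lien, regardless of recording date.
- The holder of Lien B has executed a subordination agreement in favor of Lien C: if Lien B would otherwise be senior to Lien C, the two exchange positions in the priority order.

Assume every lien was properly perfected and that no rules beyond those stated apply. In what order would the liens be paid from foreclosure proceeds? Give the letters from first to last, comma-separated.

D, G, C, E, F, A, B

Effective dates: A was recorded 52 days after the deed — beyond 21 days — so no relation-back applies; E's effective date is August 15, 2024, when work began.
D is an ad valorem tax lien, so it outranks all other liens regardless of date.
Ordering the rest by effective date: G (January 28, 2024), C (July 28, 2024), E (August 15, 2024), F (October 31, 2024), A (February 11, 2025), B (January 28, 2026).
B already ranks below C; the subordination has no effect.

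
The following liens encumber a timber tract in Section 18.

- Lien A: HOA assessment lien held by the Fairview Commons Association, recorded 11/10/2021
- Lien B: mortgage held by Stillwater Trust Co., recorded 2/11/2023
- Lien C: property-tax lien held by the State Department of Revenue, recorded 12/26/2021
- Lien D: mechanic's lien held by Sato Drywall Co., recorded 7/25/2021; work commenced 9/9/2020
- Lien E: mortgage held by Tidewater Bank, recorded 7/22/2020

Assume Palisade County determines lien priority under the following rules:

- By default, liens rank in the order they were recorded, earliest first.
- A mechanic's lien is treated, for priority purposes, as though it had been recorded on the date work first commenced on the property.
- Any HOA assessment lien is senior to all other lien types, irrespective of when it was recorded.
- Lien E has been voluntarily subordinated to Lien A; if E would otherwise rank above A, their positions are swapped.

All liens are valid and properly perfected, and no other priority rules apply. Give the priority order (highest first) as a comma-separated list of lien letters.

A, E, D, C, B

Effective dates after the stated exceptions: D relates back to 9/9/2020 (work commenced).
A, as an HOA assessment lien, has superpriority and ranks first.
The other liens, earliest effective date first: E (7/22/2020), D (9/9/2020), C (12/26/2021), B (2/11/2023).
E is already junior to A, so the subordination agreement changes nothing.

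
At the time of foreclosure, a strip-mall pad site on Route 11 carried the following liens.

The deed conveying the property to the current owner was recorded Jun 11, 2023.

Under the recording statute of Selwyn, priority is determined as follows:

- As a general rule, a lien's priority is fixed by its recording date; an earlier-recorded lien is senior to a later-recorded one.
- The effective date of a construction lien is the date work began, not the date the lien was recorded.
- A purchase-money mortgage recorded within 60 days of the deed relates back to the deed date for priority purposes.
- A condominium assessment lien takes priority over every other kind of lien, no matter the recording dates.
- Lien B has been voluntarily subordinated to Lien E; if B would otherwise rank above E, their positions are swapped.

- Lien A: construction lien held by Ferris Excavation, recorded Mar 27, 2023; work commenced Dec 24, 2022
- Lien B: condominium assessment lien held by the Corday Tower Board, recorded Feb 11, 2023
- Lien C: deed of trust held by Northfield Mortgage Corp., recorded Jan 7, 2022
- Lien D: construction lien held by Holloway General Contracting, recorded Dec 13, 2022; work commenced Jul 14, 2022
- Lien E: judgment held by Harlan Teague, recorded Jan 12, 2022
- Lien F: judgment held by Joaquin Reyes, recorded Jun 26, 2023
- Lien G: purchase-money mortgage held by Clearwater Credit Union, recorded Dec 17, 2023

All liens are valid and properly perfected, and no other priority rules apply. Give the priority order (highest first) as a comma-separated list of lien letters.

Effective dates after the stated exceptions: A relates back to Dec 24, 2022 (work commenced); D is treated as recorded Jul 14, 2022, the work-commencement date; G was recorded 189 days after the deed — beyond 60 days — so no relation-back applies.
B is a condominium assessment lien, so it outranks all other liens regardless of date.
The other liens, earliest effective date first: C (Jan 7, 2022), E (Jan 12, 2022), D (Jul 14, 2022), A (Dec 24, 2022), F (Jun 26, 2023), G (Dec 17, 2023).
Because B would otherwise rank above E, the subordination swaps them.

E, C, B, D, A, F, G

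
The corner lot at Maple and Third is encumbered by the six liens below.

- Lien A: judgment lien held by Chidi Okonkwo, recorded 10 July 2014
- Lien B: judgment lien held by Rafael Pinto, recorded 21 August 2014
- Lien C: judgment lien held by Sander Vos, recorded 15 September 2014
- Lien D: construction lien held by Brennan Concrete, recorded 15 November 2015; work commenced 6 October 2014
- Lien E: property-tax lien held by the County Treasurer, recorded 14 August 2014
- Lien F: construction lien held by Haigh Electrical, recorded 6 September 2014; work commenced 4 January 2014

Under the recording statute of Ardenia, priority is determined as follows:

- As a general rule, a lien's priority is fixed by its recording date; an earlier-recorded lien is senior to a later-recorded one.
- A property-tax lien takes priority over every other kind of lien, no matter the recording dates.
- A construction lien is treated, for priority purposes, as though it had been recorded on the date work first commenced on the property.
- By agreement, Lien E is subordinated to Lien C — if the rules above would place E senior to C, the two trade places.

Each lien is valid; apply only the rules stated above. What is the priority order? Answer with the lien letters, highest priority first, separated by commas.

Adjusting effective dates: D's effective date is 6 October 2014, when work began; F's effective date is 4 January 2014, when work began.
E, as a property-tax lien, has superpriority and ranks first.
The other liens, earliest effective date first: F (4 January 2014), A (10 July 2014), B (21 August 2014), C (15 September 2014), D (6 October 2014).
E would otherwise be senior to C, so under the subordination agreement E and C exchange positions.

C, F, A, B, E, D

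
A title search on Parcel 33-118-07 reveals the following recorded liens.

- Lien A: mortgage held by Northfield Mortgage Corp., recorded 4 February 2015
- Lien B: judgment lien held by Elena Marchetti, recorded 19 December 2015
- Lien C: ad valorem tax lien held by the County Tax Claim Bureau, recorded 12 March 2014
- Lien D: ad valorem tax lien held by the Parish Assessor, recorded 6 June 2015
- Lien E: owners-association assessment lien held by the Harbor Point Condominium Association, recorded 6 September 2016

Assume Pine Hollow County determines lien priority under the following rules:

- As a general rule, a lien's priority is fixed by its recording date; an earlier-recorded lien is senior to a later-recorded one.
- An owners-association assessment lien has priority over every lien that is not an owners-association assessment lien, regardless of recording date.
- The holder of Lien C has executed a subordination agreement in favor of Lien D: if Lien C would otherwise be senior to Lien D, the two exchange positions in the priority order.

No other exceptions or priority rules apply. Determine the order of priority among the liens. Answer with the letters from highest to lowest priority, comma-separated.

E, D, A, C, B

As an owners-association assessment lien, E is senior to every other lien.
Ordering the rest by effective date: C (12 March 2014), A (4 February 2015), D (6 June 2015), B (19 December 2015).
C would otherwise be senior to D, so under the subordination agreement C and D exchange positions.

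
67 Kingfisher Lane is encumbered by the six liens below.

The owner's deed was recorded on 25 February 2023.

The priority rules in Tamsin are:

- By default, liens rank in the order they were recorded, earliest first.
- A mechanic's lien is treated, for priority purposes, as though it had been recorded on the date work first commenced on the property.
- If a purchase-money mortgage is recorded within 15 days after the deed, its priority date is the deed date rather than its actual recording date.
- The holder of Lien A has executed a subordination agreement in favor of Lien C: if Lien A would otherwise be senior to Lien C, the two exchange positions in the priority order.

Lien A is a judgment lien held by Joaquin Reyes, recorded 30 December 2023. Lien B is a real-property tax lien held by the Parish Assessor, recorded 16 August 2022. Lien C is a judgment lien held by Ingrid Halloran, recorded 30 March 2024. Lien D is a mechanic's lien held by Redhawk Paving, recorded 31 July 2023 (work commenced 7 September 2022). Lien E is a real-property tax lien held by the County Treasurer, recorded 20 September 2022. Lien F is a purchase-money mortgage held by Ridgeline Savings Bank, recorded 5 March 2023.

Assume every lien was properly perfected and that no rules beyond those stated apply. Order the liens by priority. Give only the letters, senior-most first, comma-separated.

Effective dates: D's effective date is 7 September 2022, when work began; F's effective date is the deed date, 25 February 2023.
Sorted by effective date: B (16 August 2022), D (7 September 2022), E (20 September 2022), F (25 February 2023), A (30 December 2023), C (30 March 2024).
A would otherwise be senior to C, so under the subordination agreement A and C exchange positions.

B, D, E, F, C, A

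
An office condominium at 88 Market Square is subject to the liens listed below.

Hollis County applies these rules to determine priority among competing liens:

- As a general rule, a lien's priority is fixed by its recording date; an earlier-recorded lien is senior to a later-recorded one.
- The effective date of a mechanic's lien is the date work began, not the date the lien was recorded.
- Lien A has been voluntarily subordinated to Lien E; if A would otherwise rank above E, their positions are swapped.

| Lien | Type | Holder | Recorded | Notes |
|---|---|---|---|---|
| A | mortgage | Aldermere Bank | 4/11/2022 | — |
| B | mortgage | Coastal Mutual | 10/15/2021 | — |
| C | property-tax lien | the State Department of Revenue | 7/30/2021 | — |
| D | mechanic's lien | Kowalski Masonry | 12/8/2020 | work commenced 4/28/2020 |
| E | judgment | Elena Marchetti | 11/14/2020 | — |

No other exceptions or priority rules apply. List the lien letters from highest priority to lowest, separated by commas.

Effective dates after the stated exceptions: D is treated as recorded 4/28/2020, the work-commencement date.
By effective date, earliest first: D (4/28/2020), E (11/14/2020), C (7/30/2021), B (10/15/2021), A (4/11/2022).
A is already junior to E, so the subordination agreement changes nothing.

D, E, C, B, A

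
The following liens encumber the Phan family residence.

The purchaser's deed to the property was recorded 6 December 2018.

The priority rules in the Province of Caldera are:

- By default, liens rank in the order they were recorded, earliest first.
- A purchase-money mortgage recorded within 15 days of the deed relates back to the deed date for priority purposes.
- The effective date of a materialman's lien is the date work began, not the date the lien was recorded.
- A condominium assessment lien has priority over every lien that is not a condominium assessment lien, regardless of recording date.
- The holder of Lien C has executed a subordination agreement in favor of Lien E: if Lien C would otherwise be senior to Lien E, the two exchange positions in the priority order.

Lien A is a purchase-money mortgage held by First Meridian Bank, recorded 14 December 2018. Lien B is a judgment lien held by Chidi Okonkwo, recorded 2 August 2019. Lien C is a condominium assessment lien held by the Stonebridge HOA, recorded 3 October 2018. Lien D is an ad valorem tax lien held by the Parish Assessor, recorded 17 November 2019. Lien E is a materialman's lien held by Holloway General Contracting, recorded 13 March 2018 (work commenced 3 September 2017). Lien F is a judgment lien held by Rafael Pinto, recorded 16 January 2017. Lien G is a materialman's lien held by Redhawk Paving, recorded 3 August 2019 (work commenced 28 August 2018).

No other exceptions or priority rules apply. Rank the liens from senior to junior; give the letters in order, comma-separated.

E, F, C, G, A, B, D

First, effective dates: A relates back to the deed date 6 December 2018; E relates back to 3 September 2017 (work commenced); G's effective date is 28 August 2018, when work began.
C, as a condominium assessment lien, has superpriority and ranks first.
The other liens, earliest effective date first: F (16 January 2017), E (3 September 2017), G (28 August 2018), A (6 December 2018), B (2 August 2019), D (17 November 2019).
The subordination applies — C was senior to E — so C and E swap.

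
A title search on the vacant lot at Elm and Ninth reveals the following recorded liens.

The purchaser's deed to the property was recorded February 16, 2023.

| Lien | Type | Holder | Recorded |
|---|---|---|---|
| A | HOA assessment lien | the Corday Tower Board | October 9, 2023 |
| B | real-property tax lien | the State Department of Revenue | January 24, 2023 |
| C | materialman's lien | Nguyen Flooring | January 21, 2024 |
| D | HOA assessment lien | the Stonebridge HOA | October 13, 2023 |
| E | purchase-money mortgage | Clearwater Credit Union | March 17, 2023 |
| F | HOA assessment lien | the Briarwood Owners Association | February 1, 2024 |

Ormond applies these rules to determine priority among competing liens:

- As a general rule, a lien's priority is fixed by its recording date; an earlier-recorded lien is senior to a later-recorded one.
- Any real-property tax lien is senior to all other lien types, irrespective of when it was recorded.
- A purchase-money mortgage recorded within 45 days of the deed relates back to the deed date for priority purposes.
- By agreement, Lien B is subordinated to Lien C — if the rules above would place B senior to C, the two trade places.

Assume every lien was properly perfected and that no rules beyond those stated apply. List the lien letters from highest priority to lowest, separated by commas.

First, effective dates: E was recorded within the 45-day window, so its effective date is the deed date February 16, 2023.
B is a real-property tax lien, so it outranks all other liens regardless of date.
The other liens, earliest effective date first: E (February 16, 2023), A (October 9, 2023), D (October 13, 2023), C (January 21, 2024), F (February 1, 2024).
B is senior to C before the subordination, so the two trade places.

C, E, A, D, B, F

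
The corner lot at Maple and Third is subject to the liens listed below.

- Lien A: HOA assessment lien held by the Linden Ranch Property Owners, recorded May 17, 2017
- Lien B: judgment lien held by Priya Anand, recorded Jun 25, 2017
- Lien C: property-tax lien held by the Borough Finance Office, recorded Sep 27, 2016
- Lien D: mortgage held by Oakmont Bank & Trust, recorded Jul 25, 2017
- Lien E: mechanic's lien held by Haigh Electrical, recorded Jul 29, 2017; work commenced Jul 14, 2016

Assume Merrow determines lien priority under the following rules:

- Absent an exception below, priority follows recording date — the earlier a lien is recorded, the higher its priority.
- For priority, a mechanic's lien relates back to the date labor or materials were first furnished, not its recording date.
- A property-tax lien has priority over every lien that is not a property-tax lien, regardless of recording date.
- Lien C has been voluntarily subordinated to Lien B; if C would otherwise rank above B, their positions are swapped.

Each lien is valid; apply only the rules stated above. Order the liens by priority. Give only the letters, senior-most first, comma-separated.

B, E, A, C, D

Effective dates: E's effective date is Jul 14, 2016, when work began.
As a property-tax lien, C is senior to every other lien.
Remaining liens by effective date: E (Jul 14, 2016), A (May 17, 2017), B (Jun 25, 2017), D (Jul 25, 2017).
C would otherwise be senior to B, so under the subordination agreement C and B exchange positions.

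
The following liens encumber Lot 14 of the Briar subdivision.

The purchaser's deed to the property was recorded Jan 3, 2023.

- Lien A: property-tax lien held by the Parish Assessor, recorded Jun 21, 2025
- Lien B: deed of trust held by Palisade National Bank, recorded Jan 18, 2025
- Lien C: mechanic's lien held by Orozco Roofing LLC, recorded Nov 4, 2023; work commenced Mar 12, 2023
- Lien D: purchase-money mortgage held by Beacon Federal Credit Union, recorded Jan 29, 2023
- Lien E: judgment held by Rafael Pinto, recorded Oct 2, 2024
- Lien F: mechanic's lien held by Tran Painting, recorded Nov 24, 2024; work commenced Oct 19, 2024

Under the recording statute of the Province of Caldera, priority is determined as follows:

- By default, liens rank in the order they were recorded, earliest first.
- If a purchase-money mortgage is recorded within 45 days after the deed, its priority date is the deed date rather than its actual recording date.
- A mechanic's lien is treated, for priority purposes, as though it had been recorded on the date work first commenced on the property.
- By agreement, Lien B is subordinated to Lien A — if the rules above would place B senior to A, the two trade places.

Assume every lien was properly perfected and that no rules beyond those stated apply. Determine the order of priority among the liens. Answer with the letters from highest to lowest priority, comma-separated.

Adjusting effective dates: C's effective date is Mar 12, 2023, when work began; D was recorded within the 45-day window, so its effective date is the deed date Jan 3, 2023; F's effective date is Oct 19, 2024, when work began.
Ordering by effective date: D (Jan 3, 2023), C (Mar 12, 2023), E (Oct 2, 2024), F (Oct 19, 2024), B (Jan 18, 2025), A (Jun 21, 2025).
Because B would otherwise rank above A, the subordination swaps them.

D, C, E, F, A, B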